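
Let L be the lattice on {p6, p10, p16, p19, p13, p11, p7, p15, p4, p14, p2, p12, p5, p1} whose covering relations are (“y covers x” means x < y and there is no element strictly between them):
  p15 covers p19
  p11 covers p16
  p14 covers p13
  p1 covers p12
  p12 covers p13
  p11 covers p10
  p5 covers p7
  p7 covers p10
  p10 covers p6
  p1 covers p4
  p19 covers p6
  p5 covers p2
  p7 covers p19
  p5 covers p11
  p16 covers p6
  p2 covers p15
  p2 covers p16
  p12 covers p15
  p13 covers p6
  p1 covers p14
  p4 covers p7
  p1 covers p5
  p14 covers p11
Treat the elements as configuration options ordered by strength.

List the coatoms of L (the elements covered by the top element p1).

p12, p14, p4, p5

The coatoms are exactly the elements covered by p1: p12, p14, p4, p5.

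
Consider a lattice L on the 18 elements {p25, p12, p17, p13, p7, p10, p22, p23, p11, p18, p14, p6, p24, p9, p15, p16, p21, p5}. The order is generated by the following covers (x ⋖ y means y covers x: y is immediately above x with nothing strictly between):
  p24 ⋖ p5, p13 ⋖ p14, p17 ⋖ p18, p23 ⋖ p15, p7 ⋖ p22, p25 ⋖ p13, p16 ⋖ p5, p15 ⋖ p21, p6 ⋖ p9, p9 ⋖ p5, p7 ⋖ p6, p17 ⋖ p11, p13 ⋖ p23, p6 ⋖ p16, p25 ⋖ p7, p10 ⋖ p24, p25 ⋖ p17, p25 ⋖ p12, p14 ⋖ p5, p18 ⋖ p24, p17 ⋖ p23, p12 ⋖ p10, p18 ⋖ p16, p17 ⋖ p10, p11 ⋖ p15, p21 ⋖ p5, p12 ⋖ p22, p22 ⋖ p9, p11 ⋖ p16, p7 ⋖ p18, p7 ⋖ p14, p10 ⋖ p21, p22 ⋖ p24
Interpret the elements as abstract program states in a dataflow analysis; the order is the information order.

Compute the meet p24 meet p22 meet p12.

Common lower bounds of {p24, p22, p12}: p12, p25.
The greatest among these is p12.

p12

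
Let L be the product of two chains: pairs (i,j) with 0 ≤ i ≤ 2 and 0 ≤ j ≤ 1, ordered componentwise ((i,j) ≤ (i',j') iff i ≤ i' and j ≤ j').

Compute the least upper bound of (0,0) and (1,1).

In a product of chains, the join is componentwise max, giving (1,1).

(1,1)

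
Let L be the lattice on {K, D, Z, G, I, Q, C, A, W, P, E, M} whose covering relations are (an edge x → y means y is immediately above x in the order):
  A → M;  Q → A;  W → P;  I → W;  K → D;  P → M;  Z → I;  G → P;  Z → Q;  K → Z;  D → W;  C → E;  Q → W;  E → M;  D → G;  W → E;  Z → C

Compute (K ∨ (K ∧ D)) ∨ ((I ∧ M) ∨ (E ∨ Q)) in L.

E

K ∧ D = K
K ∨ K = K
I ∧ M = I
E ∨ Q = E
I ∨ E = E
K ∨ E = E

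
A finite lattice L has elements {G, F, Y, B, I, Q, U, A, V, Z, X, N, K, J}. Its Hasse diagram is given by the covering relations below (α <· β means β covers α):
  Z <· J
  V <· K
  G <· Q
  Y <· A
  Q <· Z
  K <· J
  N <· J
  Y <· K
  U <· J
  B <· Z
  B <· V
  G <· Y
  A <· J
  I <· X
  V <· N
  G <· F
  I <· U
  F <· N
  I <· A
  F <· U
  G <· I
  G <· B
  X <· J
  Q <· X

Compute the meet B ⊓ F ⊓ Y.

Common lower bounds of {B, F, Y}: G.
The greatest among these is G.

G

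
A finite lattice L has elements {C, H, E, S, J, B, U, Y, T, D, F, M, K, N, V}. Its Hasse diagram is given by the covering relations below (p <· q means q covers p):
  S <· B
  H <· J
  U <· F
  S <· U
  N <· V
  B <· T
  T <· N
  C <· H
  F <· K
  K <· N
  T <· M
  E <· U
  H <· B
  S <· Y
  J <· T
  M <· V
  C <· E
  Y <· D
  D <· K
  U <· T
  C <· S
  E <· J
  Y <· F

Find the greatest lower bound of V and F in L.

Common lower bounds of {V, F}: C, E, F, S, U, Y.
The greatest among these is F.

F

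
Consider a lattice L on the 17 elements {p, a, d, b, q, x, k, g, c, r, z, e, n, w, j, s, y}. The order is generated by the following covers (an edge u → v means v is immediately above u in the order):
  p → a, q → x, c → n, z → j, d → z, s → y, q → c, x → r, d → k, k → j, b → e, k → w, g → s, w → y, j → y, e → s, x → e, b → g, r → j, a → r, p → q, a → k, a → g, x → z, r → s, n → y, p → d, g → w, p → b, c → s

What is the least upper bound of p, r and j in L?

j

Common upper bounds of {p, r, j}: j, y.
The least among these is j.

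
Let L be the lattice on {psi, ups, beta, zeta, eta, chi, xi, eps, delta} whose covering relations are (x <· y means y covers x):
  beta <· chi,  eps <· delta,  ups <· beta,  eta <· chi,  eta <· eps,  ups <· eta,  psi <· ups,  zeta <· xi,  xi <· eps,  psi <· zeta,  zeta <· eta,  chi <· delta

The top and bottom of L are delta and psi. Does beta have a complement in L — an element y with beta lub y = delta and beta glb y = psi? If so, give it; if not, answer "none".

Need y with beta ∨ y = delta and beta ∧ y = psi.
Checking each element gives: xi.

xi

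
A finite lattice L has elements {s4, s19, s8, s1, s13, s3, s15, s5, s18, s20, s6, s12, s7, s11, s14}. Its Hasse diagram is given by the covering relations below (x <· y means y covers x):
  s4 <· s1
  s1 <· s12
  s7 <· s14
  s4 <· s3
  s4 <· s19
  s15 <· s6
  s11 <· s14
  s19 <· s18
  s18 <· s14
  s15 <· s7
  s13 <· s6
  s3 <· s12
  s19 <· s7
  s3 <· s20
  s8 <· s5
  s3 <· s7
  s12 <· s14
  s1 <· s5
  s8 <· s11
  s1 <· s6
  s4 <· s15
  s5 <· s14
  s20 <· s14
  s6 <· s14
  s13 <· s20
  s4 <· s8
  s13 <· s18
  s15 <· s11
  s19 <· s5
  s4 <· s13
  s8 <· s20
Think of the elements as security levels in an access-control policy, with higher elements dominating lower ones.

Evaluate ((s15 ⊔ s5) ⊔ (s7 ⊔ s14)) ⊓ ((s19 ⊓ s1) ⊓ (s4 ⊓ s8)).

s15 ∨ s5 = s14
s7 ∨ s14 = s14
s14 ∨ s14 = s14
s19 ∧ s1 = s4
s4 ∧ s8 = s4
s4 ∧ s4 = s4
s14 ∧ s4 = s4

s4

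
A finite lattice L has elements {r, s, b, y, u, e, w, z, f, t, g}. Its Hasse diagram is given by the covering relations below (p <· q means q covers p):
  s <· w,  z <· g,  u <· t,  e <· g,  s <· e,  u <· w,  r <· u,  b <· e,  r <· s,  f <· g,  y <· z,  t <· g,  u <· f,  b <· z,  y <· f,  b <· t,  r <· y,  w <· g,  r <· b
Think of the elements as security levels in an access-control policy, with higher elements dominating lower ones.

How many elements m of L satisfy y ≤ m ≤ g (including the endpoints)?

The interval [y, g] = {f, g, y, z}, which has 4 elements.

4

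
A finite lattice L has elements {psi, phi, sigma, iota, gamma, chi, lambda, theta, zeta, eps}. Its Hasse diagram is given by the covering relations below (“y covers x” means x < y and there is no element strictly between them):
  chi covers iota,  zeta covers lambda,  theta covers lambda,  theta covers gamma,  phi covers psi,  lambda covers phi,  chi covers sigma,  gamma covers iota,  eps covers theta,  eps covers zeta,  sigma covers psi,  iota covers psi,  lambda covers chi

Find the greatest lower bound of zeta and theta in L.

Common lower bounds of {zeta, theta}: chi, iota, lambda, phi, psi, sigma.
The greatest among these is lambda.

lambda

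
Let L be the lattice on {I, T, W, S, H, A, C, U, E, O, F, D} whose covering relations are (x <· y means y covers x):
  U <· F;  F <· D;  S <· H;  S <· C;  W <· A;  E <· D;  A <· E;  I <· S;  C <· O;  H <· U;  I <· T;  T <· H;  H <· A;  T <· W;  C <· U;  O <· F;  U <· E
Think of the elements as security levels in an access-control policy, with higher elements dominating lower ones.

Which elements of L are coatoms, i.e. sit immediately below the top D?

The coatoms are exactly the elements covered by D: E, F.

E, F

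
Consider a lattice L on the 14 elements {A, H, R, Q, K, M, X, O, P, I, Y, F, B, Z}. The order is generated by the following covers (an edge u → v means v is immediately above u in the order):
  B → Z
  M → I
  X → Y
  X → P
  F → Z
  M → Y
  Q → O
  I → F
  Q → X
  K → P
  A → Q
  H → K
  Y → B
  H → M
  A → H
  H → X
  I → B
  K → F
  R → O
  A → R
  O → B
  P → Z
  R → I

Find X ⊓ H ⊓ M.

H

Common lower bounds of {X, H, M}: A, H.
The greatest among these is H.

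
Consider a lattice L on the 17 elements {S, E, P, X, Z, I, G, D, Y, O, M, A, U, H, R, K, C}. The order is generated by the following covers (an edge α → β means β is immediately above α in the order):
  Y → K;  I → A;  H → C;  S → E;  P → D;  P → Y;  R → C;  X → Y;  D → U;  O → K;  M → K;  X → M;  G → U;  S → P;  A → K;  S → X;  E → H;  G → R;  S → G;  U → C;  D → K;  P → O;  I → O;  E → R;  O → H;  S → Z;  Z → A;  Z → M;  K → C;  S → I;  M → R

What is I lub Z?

Common upper bounds of {I, Z}: A, C, K.
The least among these is A.

A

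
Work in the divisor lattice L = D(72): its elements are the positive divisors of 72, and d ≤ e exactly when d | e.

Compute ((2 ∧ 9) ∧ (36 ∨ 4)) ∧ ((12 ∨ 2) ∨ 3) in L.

2 ∧ 9 = 1
36 ∨ 4 = 36
1 ∧ 36 = 1
12 ∨ 2 = 12
12 ∨ 3 = 12
1 ∧ 12 = 1

1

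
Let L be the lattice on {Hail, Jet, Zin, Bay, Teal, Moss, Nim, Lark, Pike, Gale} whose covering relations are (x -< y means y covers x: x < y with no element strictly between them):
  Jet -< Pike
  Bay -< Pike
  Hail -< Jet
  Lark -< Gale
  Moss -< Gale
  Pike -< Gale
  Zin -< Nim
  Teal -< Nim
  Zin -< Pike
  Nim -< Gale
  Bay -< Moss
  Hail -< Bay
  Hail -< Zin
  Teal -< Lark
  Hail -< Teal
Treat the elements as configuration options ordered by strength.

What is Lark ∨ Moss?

Common upper bounds of {Lark, Moss}: Gale.
The least among these is Gale.

Gale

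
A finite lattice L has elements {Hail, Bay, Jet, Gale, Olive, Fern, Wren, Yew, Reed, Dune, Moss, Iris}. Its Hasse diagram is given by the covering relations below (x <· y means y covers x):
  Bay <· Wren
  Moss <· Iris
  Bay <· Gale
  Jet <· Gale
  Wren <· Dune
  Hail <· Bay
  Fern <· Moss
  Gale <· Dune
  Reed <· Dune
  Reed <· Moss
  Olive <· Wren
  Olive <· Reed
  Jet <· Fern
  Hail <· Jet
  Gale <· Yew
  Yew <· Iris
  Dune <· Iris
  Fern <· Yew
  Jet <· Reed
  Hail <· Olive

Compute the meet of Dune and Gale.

Common lower bounds of {Dune, Gale}: Bay, Gale, Hail, Jet.
The greatest among these is Gale.

Gale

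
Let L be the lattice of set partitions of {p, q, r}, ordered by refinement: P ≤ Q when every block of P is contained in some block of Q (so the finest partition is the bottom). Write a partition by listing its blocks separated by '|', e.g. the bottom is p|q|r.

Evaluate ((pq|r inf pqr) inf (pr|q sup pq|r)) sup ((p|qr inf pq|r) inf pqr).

pq|r ∧ pqr = pq|r
pr|q ∨ pq|r = pqr
pq|r ∧ pqr = pq|r
p|qr ∧ pq|r = p|q|r
p|q|r ∧ pqr = p|q|r
pq|r ∨ p|q|r = pq|r

pq|r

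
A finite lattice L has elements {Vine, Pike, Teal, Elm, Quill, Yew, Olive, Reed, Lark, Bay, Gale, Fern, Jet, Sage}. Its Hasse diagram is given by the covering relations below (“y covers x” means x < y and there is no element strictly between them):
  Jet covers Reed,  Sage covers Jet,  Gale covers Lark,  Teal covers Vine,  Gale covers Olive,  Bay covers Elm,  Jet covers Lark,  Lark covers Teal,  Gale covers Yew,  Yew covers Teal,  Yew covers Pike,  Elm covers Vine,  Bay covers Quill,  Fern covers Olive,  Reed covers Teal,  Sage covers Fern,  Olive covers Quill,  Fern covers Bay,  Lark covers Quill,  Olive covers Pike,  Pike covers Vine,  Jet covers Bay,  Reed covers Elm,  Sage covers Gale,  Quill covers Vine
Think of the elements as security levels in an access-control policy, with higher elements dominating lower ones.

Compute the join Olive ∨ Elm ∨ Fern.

Common upper bounds of {Olive, Elm, Fern}: Fern, Sage.
The least among these is Fern.

Fern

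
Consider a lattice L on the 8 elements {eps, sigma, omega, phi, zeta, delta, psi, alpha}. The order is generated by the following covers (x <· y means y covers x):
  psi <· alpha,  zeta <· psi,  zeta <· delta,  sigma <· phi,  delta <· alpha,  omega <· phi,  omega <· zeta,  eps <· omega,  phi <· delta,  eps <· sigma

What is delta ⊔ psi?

Common upper bounds of {delta, psi}: alpha.
The least among these is alpha.

alpha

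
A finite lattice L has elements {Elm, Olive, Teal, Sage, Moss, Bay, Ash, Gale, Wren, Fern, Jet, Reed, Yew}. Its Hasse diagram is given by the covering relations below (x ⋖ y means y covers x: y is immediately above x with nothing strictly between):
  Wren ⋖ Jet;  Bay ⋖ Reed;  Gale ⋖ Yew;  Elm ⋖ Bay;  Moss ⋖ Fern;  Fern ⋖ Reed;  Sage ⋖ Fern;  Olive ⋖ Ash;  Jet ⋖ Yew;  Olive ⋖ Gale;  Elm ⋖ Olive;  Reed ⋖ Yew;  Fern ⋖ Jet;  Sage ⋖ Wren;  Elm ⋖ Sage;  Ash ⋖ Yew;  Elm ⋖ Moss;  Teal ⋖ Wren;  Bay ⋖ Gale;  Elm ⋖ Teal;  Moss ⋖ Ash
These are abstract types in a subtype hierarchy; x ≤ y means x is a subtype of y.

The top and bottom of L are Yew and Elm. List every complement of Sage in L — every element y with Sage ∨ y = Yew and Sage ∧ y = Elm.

Need y with Sage ∨ y = Yew and Sage ∧ y = Elm.
Checking each element gives: Ash, Gale, Olive.

Ash, Gale, Olive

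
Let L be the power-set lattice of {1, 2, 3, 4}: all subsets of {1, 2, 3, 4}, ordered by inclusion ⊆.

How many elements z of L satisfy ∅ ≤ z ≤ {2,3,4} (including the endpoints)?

The interval [∅, {2,3,4}] = {{2,3,4}, {2,3}, {2,4}, {2}, {3,4}, {3}, {4}, ∅}, which has 8 elements.

8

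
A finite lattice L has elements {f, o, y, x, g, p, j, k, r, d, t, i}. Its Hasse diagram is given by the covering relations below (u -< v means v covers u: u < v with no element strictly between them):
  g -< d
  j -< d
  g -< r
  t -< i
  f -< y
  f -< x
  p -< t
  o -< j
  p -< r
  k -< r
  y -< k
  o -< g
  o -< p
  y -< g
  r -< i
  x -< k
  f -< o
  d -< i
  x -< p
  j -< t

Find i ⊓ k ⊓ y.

y

Common lower bounds of {i, k, y}: f, y.
The greatest among these is y.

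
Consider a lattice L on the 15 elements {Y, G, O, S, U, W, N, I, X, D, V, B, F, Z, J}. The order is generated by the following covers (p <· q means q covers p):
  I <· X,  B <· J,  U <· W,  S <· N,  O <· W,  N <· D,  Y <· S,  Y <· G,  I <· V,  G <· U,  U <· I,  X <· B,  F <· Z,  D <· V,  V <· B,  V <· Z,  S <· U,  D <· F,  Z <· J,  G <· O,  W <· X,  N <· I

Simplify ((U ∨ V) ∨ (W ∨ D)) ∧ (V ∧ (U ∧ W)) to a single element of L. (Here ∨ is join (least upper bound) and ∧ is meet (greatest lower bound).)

U ∨ V = V
W ∨ D = B
V ∨ B = B
U ∧ W = U
V ∧ U = U
B ∧ U = U

U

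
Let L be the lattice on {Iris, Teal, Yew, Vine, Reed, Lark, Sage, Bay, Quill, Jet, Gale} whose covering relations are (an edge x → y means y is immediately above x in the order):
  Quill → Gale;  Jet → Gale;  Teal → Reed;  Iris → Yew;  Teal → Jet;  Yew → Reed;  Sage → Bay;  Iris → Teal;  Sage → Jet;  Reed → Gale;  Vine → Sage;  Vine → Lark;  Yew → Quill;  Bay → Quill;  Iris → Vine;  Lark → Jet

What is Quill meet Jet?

Common lower bounds of {Quill, Jet}: Iris, Sage, Vine.
The greatest among these is Sage.

Sage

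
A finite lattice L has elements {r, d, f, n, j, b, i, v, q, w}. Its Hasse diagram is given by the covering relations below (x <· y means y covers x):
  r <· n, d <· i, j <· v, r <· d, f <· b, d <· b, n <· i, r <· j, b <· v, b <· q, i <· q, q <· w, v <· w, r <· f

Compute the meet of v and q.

b

Common lower bounds of {v, q}: b, d, f, r.
The greatest among these is b.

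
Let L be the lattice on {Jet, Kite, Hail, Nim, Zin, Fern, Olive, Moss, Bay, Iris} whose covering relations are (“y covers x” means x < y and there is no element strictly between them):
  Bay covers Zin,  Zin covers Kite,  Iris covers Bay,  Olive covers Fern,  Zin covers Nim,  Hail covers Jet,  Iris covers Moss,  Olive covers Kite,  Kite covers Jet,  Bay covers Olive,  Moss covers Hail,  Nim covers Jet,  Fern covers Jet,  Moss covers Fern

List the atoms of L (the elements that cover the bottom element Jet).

Fern, Hail, Kite, Nim

The atoms are exactly the elements that cover Jet: Fern, Hail, Kite, Nim.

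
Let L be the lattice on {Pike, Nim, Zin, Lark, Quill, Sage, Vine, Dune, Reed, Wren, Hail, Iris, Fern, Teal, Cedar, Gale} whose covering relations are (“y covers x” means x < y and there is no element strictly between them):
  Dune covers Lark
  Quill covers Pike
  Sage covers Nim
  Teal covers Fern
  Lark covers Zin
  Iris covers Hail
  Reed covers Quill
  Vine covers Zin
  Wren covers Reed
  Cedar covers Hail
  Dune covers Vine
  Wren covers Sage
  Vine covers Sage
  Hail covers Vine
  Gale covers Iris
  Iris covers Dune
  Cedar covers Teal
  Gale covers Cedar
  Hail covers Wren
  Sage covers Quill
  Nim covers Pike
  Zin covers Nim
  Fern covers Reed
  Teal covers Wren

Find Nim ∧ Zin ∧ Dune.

Common lower bounds of {Nim, Zin, Dune}: Nim, Pike.
The greatest among these is Nim.

Nim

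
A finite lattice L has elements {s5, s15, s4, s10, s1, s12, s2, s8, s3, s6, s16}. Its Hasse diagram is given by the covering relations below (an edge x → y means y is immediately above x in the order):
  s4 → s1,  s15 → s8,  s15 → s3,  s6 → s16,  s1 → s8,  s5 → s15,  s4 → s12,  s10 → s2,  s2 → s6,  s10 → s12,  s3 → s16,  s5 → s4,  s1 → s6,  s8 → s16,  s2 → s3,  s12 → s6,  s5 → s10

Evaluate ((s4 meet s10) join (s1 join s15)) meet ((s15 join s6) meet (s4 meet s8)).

s4 ∧ s10 = s5
s1 ∨ s15 = s8
s5 ∨ s8 = s8
s15 ∨ s6 = s16
s4 ∧ s8 = s4
s16 ∧ s4 = s4
s8 ∧ s4 = s4

s4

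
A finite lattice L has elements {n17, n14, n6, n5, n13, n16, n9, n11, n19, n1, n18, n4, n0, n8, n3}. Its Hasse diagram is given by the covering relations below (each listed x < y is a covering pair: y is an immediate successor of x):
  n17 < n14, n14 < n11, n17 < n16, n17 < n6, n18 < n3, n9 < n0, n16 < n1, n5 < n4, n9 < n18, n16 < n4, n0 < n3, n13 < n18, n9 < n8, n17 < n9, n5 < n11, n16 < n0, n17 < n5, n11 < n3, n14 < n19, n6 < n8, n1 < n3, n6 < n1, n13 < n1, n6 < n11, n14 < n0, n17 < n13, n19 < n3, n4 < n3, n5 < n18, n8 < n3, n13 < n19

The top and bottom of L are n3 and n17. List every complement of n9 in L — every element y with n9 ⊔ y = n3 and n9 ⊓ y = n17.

n1, n11, n19, n4

Need y with n9 ∨ y = n3 and n9 ∧ y = n17.
Checking each element gives: n1, n11, n19, n4.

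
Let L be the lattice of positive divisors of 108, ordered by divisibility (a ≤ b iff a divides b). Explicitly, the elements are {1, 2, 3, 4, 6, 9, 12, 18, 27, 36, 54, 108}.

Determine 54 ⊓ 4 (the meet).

2

Common lower bounds of {54, 4}: 1, 2.
The greatest among these is 2.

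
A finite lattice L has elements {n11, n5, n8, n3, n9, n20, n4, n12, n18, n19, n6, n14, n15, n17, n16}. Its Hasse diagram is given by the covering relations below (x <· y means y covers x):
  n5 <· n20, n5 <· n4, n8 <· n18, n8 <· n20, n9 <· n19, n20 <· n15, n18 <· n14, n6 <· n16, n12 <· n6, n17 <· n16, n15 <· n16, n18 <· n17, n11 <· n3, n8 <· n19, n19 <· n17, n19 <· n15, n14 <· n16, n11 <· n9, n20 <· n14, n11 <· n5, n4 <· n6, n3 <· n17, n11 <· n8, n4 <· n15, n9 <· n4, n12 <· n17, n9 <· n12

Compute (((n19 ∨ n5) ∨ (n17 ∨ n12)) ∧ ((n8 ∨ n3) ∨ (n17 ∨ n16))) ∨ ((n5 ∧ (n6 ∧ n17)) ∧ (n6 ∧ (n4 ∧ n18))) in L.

n16

n19 ∨ n5 = n15
n17 ∨ n12 = n17
n15 ∨ n17 = n16
n8 ∨ n3 = n17
n17 ∨ n16 = n16
n17 ∨ n16 = n16
n16 ∧ n16 = n16
n6 ∧ n17 = n12
n5 ∧ n12 = n11
n4 ∧ n18 = n11
n6 ∧ n11 = n11
n11 ∧ n11 = n11
n16 ∨ n11 = n16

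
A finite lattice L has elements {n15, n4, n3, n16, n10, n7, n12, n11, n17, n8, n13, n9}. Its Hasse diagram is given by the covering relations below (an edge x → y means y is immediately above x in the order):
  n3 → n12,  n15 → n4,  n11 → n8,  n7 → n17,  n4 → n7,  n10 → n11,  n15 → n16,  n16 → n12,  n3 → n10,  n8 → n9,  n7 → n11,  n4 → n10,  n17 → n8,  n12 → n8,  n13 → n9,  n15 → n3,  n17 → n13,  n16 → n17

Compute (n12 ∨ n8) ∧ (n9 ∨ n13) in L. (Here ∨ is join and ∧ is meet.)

n8

n12 ∨ n8 = n8
n9 ∨ n13 = n9
n8 ∧ n9 = n8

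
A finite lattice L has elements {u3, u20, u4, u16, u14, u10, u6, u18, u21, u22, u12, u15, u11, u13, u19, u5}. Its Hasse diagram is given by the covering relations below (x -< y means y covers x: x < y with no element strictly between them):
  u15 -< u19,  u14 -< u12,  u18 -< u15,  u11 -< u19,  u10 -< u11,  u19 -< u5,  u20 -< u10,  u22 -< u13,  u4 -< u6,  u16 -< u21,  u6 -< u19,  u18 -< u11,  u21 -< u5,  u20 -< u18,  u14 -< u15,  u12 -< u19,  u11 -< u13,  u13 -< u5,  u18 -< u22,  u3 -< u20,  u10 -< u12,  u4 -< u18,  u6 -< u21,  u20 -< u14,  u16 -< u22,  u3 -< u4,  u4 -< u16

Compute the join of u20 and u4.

Common upper bounds of {u20, u4}: u11, u13, u15, u18, u19, u22, u5.
The least among these is u18.

u18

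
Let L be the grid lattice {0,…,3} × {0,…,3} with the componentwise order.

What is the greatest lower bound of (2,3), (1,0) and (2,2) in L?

(1,0)

In a product of chains, the meet is componentwise min, giving (1,0).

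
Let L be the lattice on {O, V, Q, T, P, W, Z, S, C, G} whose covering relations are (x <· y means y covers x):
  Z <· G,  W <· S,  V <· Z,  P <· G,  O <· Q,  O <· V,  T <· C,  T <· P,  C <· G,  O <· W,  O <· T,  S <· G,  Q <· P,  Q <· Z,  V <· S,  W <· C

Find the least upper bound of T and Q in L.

P

Common upper bounds of {T, Q}: G, P.
The least among these is P.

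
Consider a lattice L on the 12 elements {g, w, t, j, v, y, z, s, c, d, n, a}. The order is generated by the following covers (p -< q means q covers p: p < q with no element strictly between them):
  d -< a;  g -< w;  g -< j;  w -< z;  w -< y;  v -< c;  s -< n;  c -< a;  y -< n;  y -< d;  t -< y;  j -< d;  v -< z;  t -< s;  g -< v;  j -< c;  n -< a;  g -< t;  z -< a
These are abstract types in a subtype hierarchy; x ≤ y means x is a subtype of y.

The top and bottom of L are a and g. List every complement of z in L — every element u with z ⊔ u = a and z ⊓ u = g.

Need u with z ∨ u = a and z ∧ u = g.
Checking each element gives: j, s, t.

j, s, t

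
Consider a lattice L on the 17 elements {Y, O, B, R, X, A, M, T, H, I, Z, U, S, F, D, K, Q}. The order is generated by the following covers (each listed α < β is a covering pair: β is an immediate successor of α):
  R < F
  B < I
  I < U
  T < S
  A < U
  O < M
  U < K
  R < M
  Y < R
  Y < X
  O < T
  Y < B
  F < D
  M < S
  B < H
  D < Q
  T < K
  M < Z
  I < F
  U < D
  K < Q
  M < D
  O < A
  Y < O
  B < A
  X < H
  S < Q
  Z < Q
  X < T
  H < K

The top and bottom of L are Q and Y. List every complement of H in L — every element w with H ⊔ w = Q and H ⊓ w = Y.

Need w with H ∨ w = Q and H ∧ w = Y.
Checking each element gives: M, R, Z.

M, R, Z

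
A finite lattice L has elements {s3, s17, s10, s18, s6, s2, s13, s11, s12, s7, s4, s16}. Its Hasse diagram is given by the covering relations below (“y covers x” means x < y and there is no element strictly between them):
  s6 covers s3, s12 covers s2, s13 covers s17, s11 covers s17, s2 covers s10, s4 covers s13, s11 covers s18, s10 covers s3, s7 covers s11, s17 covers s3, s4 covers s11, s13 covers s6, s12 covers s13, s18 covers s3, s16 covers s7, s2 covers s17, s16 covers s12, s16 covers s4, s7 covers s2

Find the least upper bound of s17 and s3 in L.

Common upper bounds of {s17, s3}: s11, s12, s13, s16, s17, s2, s4, s7.
The least among these is s17.

s17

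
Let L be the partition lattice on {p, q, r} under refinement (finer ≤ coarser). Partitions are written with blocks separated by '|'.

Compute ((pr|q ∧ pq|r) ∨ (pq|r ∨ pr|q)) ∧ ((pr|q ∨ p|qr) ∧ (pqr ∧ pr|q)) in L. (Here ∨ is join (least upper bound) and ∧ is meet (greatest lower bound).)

pr|q ∧ pq|r = p|q|r
pq|r ∨ pr|q = pqr
p|q|r ∨ pqr = pqr
pr|q ∨ p|qr = pqr
pqr ∧ pr|q = pr|q
pqr ∧ pr|q = pr|q
pqr ∧ pr|q = pr|q

pr|q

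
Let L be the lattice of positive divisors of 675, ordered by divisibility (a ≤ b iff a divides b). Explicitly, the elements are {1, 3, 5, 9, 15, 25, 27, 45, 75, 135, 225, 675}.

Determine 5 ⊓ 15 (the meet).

5

In the divisibility order, the meet is the greatest common divisor: gcd(5, 15) = 5.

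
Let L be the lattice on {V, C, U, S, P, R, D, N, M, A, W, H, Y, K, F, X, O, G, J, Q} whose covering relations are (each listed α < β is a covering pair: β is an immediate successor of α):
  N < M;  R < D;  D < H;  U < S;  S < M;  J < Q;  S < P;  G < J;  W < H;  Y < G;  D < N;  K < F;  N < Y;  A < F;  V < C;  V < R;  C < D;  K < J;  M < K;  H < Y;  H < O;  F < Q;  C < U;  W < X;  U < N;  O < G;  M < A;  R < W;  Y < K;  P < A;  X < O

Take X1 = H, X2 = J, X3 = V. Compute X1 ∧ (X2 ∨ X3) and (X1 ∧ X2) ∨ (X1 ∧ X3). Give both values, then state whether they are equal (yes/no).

X2 ∨ X3 = J, so X1 ∧ (X2 ∨ X3) = H ∧ J = H.
X1 ∧ X2 = H and X1 ∧ X3 = V, so (X1 ∧ X2) ∨ (X1 ∧ X3) = H ∨ V = H.
Equal: yes.

H; H; yes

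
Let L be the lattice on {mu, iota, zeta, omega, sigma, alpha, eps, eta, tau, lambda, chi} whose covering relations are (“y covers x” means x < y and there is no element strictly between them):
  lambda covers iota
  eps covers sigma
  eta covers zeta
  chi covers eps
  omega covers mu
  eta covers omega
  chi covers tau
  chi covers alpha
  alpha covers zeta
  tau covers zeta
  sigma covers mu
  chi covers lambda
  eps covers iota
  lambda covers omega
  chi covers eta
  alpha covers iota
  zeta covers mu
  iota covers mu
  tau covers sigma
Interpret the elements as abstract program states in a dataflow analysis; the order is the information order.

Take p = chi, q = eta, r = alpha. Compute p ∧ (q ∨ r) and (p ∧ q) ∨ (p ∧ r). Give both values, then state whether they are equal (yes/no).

chi; chi; yes

q ∨ r = chi, so p ∧ (q ∨ r) = chi ∧ chi = chi.
p ∧ q = eta and p ∧ r = alpha, so (p ∧ q) ∨ (p ∧ r) = eta ∨ alpha = chi.
Equal: yes.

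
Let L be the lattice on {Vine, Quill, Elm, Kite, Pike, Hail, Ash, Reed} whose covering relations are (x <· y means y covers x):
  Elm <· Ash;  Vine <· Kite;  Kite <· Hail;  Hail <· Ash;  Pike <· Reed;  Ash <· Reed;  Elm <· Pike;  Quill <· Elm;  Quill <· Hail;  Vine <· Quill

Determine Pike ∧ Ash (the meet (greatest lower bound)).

Elm

Common lower bounds of {Pike, Ash}: Elm, Quill, Vine.
The greatest among these is Elm.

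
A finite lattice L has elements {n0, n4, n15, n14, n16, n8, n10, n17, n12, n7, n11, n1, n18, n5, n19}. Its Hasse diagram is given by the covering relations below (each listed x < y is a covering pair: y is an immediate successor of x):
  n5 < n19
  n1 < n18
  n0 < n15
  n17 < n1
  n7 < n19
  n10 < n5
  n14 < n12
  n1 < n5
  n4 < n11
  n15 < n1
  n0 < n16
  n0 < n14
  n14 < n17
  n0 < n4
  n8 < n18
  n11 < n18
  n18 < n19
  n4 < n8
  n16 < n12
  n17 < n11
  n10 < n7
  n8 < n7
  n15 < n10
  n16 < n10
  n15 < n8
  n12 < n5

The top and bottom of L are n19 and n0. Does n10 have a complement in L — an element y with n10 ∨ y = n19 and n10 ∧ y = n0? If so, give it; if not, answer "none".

n11

Need y with n10 ∨ y = n19 and n10 ∧ y = n0.
Checking each element gives: n11.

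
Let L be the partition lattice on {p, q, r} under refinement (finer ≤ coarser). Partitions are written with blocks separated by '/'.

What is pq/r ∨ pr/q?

pqr

Common upper bounds of {pq/r, pr/q}: pqr.
The least among these is pqr.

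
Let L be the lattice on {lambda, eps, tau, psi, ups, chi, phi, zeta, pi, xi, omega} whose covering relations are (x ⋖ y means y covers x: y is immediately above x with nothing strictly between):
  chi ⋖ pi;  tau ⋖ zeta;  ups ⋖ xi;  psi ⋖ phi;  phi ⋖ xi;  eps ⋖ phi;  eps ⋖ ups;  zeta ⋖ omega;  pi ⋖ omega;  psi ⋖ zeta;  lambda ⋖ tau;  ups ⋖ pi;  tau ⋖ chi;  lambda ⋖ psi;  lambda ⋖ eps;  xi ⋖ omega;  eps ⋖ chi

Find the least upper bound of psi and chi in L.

Common upper bounds of {psi, chi}: omega.
The least among these is omega.

omega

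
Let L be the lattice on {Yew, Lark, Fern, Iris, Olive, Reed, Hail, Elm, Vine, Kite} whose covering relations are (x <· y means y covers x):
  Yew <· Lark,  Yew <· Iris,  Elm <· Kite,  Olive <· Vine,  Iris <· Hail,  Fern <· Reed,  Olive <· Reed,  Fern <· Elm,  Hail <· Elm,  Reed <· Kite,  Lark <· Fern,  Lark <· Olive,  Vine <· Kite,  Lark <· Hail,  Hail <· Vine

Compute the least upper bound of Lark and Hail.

Common upper bounds of {Lark, Hail}: Elm, Hail, Kite, Vine.
The least among these is Hail.

Hail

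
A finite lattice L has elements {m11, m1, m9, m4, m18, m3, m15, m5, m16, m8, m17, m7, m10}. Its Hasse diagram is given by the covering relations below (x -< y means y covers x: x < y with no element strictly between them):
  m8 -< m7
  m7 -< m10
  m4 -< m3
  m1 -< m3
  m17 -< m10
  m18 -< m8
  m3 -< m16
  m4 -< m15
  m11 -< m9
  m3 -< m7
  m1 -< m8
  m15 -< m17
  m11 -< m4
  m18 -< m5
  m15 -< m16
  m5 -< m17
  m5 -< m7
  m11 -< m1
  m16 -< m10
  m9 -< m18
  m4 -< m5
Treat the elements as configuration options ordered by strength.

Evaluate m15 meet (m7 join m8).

m4

m7 ∨ m8 = m7
m15 ∧ m7 = m4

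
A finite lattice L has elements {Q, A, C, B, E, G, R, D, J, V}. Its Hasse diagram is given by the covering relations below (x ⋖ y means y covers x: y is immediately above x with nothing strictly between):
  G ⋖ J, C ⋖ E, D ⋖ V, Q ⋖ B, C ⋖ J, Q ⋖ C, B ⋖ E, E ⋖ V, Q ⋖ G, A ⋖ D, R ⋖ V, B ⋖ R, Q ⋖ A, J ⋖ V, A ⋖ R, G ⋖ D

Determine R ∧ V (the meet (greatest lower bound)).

Common lower bounds of {R, V}: A, B, Q, R.
The greatest among these is R.

R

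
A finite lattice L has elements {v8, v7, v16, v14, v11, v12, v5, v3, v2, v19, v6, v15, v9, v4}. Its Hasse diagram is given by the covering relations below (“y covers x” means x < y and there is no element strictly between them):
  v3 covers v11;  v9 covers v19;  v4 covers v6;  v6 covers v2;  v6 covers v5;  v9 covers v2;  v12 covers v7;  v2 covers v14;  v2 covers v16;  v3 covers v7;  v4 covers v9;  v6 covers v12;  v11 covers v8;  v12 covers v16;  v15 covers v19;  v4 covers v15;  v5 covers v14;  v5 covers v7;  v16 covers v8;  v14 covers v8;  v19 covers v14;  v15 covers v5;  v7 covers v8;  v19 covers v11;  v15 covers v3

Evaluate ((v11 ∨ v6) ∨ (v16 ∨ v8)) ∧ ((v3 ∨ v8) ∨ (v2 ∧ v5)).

v11 ∨ v6 = v4
v16 ∨ v8 = v16
v4 ∨ v16 = v4
v3 ∨ v8 = v3
v2 ∧ v5 = v14
v3 ∨ v14 = v15
v4 ∧ v15 = v15

v15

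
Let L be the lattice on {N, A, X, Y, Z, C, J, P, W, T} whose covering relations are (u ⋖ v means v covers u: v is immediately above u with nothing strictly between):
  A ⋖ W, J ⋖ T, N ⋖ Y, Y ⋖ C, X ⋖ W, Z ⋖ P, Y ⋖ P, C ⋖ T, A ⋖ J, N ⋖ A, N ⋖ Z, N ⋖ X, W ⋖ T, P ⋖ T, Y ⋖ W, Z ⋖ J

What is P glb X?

Common lower bounds of {P, X}: N.
The greatest among these is N.

N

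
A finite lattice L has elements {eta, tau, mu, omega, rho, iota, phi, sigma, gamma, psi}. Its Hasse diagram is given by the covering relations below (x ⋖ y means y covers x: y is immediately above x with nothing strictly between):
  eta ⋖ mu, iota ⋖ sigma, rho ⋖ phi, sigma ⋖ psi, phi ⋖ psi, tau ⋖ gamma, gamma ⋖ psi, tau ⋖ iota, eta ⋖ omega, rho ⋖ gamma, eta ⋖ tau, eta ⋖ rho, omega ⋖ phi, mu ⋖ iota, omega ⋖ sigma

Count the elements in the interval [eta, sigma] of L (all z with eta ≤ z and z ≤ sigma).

6

The interval [eta, sigma] = {eta, iota, mu, omega, sigma, tau}, which has 6 elements.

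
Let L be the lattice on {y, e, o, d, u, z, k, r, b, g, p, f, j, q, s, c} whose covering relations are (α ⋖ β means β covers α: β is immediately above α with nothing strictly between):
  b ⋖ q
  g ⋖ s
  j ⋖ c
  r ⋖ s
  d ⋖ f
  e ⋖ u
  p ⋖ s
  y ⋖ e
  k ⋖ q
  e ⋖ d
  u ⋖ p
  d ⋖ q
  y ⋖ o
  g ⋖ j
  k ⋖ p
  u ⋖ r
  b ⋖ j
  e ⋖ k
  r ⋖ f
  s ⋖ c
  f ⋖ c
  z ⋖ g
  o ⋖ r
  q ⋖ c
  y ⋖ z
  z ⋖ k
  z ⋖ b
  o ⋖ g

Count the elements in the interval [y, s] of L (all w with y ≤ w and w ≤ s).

10

The interval [y, s] = {e, g, k, o, p, r, s, u, y, z}, which has 10 elements.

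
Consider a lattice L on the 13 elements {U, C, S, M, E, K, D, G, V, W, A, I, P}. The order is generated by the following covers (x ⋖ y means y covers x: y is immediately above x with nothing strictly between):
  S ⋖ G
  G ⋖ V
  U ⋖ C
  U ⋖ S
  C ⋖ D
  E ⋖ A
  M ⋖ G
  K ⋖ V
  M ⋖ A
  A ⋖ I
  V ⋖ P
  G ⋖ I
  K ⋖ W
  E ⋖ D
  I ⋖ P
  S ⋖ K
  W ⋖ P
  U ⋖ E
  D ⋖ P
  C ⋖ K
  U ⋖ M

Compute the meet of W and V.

K

Common lower bounds of {W, V}: C, K, S, U.
The greatest among these is K.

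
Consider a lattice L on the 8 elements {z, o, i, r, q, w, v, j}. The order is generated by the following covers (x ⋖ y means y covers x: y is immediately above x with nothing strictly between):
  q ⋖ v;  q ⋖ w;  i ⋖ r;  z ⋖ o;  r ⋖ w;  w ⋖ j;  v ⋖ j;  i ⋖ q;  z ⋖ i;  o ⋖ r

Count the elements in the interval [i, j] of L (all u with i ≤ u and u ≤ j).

The interval [i, j] = {i, j, q, r, v, w}, which has 6 elements.

6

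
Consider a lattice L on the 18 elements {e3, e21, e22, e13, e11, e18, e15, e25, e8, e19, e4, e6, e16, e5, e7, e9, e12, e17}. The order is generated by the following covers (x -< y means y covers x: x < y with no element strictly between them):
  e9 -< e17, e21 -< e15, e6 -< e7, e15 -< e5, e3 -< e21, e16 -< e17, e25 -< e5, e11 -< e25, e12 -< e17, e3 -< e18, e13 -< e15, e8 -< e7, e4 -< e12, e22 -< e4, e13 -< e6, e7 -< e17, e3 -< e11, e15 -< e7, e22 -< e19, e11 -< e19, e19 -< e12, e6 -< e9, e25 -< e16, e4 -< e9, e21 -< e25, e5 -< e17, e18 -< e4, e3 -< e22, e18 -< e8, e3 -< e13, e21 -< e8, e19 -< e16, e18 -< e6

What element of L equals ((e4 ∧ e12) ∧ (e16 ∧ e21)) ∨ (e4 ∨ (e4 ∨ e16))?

e17

e4 ∧ e12 = e4
e16 ∧ e21 = e21
e4 ∧ e21 = e3
e4 ∨ e16 = e17
e4 ∨ e17 = e17
e3 ∨ e17 = e17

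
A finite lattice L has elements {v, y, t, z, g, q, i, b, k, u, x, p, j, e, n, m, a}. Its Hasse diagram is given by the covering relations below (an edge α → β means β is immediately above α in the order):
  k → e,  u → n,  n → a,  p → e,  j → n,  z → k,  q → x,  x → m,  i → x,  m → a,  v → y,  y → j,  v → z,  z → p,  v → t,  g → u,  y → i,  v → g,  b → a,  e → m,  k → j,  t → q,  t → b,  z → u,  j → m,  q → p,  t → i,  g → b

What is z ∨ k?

k

Common upper bounds of {z, k}: a, e, j, k, m, n.
The least among these is k.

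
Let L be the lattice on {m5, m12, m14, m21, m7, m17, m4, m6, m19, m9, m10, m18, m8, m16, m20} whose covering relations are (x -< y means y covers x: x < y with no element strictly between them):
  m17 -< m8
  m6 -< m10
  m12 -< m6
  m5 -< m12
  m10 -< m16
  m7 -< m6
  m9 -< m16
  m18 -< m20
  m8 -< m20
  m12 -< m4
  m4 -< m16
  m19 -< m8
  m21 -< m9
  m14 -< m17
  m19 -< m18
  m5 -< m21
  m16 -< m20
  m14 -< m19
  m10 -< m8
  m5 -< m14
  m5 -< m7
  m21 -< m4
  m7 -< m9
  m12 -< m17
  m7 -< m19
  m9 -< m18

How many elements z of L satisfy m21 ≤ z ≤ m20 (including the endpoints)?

The interval [m21, m20] = {m16, m18, m20, m21, m4, m9}, which has 6 elements.

6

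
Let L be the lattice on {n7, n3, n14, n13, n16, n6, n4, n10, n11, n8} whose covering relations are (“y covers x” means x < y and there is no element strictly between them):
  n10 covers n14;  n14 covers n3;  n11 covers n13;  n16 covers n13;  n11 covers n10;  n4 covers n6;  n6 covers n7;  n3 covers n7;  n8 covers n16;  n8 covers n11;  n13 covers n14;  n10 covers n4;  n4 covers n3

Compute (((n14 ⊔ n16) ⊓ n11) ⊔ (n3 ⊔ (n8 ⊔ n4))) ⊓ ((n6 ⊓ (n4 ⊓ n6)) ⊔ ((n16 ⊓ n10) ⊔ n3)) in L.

n14 ∨ n16 = n16
n16 ∧ n11 = n13
n8 ∨ n4 = n8
n3 ∨ n8 = n8
n13 ∨ n8 = n8
n4 ∧ n6 = n6
n6 ∧ n6 = n6
n16 ∧ n10 = n14
n14 ∨ n3 = n14
n6 ∨ n14 = n10
n8 ∧ n10 = n10

n10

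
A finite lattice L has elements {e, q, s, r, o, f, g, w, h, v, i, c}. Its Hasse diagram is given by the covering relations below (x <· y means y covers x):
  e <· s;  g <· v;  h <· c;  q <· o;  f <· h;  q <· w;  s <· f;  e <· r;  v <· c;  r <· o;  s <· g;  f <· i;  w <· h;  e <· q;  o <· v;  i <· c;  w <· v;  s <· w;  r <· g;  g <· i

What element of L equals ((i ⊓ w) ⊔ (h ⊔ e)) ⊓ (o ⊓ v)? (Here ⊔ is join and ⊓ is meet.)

i ∧ w = s
h ∨ e = h
s ∨ h = h
o ∧ v = o
h ∧ o = q

q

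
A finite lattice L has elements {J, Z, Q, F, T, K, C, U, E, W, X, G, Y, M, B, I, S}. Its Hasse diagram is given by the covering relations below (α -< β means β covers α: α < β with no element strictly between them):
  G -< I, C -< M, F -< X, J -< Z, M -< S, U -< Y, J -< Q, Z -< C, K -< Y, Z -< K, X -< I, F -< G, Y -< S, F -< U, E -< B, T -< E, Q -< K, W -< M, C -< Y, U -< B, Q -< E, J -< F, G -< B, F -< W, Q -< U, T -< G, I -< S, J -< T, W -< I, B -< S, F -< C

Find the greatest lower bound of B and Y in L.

U

Common lower bounds of {B, Y}: F, J, Q, U.
The greatest among these is U.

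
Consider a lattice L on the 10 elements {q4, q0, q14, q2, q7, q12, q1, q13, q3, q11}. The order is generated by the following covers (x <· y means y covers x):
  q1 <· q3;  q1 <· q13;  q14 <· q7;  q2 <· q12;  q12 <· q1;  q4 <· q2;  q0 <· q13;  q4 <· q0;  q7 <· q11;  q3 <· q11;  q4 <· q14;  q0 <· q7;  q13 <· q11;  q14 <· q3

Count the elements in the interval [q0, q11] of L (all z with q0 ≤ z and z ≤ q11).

The interval [q0, q11] = {q0, q11, q13, q7}, which has 4 elements.

4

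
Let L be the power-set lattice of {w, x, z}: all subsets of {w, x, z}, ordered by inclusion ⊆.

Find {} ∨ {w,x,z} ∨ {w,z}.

{w,x,z}

Common upper bounds of {{}, {w,x,z}, {w,z}}: {w,x,z}.
The least among these is {w,x,z}.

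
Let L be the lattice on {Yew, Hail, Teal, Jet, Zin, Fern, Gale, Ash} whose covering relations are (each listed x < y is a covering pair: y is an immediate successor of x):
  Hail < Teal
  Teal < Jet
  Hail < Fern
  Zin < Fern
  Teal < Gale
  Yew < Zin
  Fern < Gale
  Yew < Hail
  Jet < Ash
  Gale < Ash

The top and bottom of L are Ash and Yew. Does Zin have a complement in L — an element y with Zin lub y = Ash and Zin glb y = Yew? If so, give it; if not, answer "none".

Jet

Need y with Zin ∨ y = Ash and Zin ∧ y = Yew.
Checking each element gives: Jet.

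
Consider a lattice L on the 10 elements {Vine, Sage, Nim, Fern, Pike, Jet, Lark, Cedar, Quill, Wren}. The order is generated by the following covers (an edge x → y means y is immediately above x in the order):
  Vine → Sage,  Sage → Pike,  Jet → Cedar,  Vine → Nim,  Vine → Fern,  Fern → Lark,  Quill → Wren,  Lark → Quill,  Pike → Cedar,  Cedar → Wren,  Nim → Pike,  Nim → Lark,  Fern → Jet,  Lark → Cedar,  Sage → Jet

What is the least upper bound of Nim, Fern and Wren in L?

Wren

Common upper bounds of {Nim, Fern, Wren}: Wren.
The least among these is Wren.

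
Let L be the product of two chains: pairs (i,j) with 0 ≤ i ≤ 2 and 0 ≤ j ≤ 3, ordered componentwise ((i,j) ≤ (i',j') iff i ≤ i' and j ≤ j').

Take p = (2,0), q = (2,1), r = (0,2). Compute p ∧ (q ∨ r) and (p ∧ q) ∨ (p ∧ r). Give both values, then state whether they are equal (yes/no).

(2,0); (2,0); yes

q ∨ r = (2,2), so p ∧ (q ∨ r) = (2,0) ∧ (2,2) = (2,0).
p ∧ q = (2,0) and p ∧ r = (0,0), so (p ∧ q) ∨ (p ∧ r) = (2,0) ∨ (0,0) = (2,0).
Equal: yes.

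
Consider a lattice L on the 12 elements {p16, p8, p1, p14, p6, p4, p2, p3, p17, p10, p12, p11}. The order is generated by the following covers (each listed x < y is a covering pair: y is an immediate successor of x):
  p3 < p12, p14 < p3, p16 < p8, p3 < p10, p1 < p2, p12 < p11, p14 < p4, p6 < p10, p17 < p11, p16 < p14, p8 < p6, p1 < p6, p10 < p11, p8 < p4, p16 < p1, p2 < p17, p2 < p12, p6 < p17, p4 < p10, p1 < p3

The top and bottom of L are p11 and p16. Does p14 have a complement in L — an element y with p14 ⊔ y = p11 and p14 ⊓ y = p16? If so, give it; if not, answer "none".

p17

Need y with p14 ∨ y = p11 and p14 ∧ y = p16.
Checking each element gives: p17.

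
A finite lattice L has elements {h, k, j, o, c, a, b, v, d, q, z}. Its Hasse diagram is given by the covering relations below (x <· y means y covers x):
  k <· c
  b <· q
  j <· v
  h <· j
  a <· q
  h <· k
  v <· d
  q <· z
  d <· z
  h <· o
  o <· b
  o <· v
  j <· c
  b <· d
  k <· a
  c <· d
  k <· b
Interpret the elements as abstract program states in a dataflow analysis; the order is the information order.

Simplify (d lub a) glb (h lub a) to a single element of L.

a

d ∨ a = z
h ∨ a = a
z ∧ a = a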